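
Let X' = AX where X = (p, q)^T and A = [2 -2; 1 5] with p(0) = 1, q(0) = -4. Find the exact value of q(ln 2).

-88

A = [[2,-2],[1,5]]; eigenvalues λ = 4, 3.
Eigenvectors: (-1,1) for λ=4, (-2,1) for λ=3.
From the initial condition, c_1 = -7, c_2 = 3.
q(ln 2) = (-7)(2^4)(1) + (3)(2^3)(1) = -88.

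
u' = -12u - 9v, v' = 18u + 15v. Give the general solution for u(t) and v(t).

u(t) = K_1e^(6t) + K_2e^(-3t), v(t) = -2K_1e^(6t) - K_2e^(-3t)

Coefficient matrix A = [[-12, -9], [18, 15]].
Characteristic polynomial det(A - λI) = λ^2 - 3λ - 18 = 0.
Eigenvalues λ = 6, -3.
For λ=6: (A-λI) row 1 is [-18, -9], so an eigenvector is (1, -2).
For λ=-3: (A-λI) row 1 is [-9, -9], so an eigenvector is (1, -1).
General solution: K_1e^(6t)(1,-2) + K_2e^(-3t)(1,-1).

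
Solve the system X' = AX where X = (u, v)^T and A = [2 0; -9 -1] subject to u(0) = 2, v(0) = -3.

Coefficient matrix A = [[2, 0], [-9, -1]].
Characteristic polynomial det(A - λI) = λ^2 - λ - 2 = 0.
Eigenvalues λ = 2, -1.
For λ=2: (A-λI) row 2 is [-9, -3], so an eigenvector is (1, -3).
For λ=-1: (A-λI) row 1 is [3, 0], so an eigenvector is (0, 1).
General solution: c_1e^(2t)(1,-3) + c_2e^(-t)(0,1).
Applying u(0)=2, v(0)=-3 gives c_1=2, c_2=3.

u(t) = 2e^(2t), v(t) = -6e^(2t) + 3e^(-t)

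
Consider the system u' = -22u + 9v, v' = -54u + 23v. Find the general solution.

u(t) = -C_1e^(5t) + C_2e^(-4t), v(t) = -3C_1e^(5t) + 2C_2e^(-4t)

Coefficient matrix A = [[-22, 9], [-54, 23]].
Characteristic polynomial det(A - λI) = λ^2 - λ - 20 = 0.
Eigenvalues λ = 5, -4.
For λ=5: (A-λI) row 1 is [-27, 9], so an eigenvector is (-1, -3).
For λ=-4: (A-λI) row 1 is [-18, 9], so an eigenvector is (1, 2).
General solution: C_1e^(5t)(-1,-3) + C_2e^(-4t)(1,2).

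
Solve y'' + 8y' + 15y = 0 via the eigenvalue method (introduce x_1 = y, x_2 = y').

Let x_1 = y, x_2 = y'. Then x_1' = x_2 and x_2' = -15x_1 - 8x_2.
A = [[0,1],[-15,-8]]; det(A-λI) = λ^2 + 8λ + 15.
Eigenvalues λ = -3, -5 with eigenvectors (1,-3), (1,-5).

y(t) = c_1e^(-3t) + c_2e^(-5t)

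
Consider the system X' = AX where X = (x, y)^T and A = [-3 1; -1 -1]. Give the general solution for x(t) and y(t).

Coefficient matrix A = [[-3, 1], [-1, -1]].
Characteristic polynomial det(A - λI) = λ^2 + 4λ + 4 = 0.
Single eigenvalue λ = -2 with algebraic multiplicity 2.
Eigenvector v = (-1,-1); generalized eigenvector w with (A-λI)w=v is (3,2).
General solution: e^(-2t)[K_1·v + K_2·(t·v + w)].

x(t) = -K_1e^(-2t) - K_2te^(-2t) + 3K_2e^(-2t), y(t) = -K_1e^(-2t) - K_2te^(-2t) + 2K_2e^(-2t)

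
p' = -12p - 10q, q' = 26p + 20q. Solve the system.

Coefficient matrix A = [[-12, -10], [26, 20]].
Characteristic polynomial det(A - λI) = λ^2 - 8λ + 20 = 0.
Eigenvalues λ = 4 ± 2i (complex conjugate pair).
For λ=4+2i: an eigenvector is (-1,2) - i(-2,3) = (-1 + 2i, 2 - 3i).
A real fundamental pair from Re and Im of e^((4+2i)t)v: X_1 = e^(4t)(cos(2t)·(-1,2) + sin(2t)·(-2,3)), X_2 = e^(4t)(sin(2t)·(-1,2) - cos(2t)·(-2,3)).
General solution: c_1X_1 + c_2X_2.

p(t) = -2c_1e^(4t)sin(2t) - c_1e^(4t)cos(2t) - c_2e^(4t)sin(2t) + 2c_2e^(4t)cos(2t), q(t) = 3c_1e^(4t)sin(2t) + 2c_1e^(4t)cos(2t) + 2c_2e^(4t)sin(2t) - 3c_2e^(4t)cos(2t)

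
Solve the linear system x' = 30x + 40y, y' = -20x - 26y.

Coefficient matrix A = [[30, 40], [-20, -26]].
Characteristic polynomial det(A - λI) = λ^2 - 4λ + 20 = 0.
Eigenvalues λ = 2 ± 4i (complex conjugate pair).
For λ=2+4i: an eigenvector is (1,-1) - i(-3,2) = (1 + 3i, -1 - 2i).
A real fundamental pair from Re and Im of e^((2+4i)t)v: X_1 = e^(2t)(cos(4t)·(1,-1) + sin(4t)·(-3,2)), X_2 = e^(2t)(sin(4t)·(1,-1) - cos(4t)·(-3,2)).
General solution: C_1X_1 + C_2X_2.

x(t) = -3C_1e^(2t)sin(4t) + C_1e^(2t)cos(4t) + C_2e^(2t)sin(4t) + 3C_2e^(2t)cos(4t), y(t) = 2C_1e^(2t)sin(4t) - C_1e^(2t)cos(4t) - C_2e^(2t)sin(4t) - 2C_2e^(2t)cos(4t)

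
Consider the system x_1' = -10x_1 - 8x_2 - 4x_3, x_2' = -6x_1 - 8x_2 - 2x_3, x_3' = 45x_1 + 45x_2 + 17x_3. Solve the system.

Coefficient matrix A = [[-10, -8, -4], [-6, -8, -2], [45, 45, 17]].
det(A - λI) = 0 gives eigenvalues λ = 2, -1, -2.
For λ=2: eigenvector (1,0,-3).
For λ=-1: eigenvector (4,-2,-5).
For λ=-2: eigenvector (-1,1,0).
General solution: K_1e^(2t)(1,0,-3) + K_2e^(-t)(4,-2,-5) + K_3e^(-2t)(-1,1,0).

x_1(t) = K_1e^(2t) + 4K_2e^(-t) - K_3e^(-2t), x_2(t) = -2K_2e^(-t) + K_3e^(-2t), x_3(t) = -3K_1e^(2t) - 5K_2e^(-t)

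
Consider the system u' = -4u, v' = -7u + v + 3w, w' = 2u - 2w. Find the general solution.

Coefficient matrix A = [[-4, 0, 0], [-7, 1, 3], [2, 0, -2]].
det(A - λI) = 0 gives eigenvalues λ = -4, 1, -2.
For λ=-4: eigenvector (1,2,-1).
For λ=1: eigenvector (0,1,0).
For λ=-2: eigenvector (0,-1,1).
General solution: K_1e^(-4t)(1,2,-1) + K_2e^(t)(0,1,0) + K_3e^(-2t)(0,-1,1).

u(t) = K_1e^(-4t), v(t) = 2K_1e^(-4t) + K_2e^(t) - K_3e^(-2t), w(t) = -K_1e^(-4t) + K_3e^(-2t)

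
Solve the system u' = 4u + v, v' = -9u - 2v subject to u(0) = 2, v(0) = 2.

u(t) = 8te^(t) + 2e^(t), v(t) = -24te^(t) + 2e^(t)

Coefficient matrix A = [[4, 1], [-9, -2]].
Characteristic polynomial det(A - λI) = λ^2 - 2λ + 1 = 0.
Single eigenvalue λ = 1 with algebraic multiplicity 2.
Eigenvector v = (1,-3); generalized eigenvector w with (A-λI)w=v is (1,-2).
General solution: e^(t)[c_1·v + c_2·(t·v + w)].
Applying u(0)=2, v(0)=2 gives c_1=-6, c_2=8.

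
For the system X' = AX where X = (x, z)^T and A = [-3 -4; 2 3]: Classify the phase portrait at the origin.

saddle

A = [[-3,-4],[2,3]]; det(A-λI) = λ^2 - 1.
λ = -1, 1: opposite signs.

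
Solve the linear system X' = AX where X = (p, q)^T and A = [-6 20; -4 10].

Coefficient matrix A = [[-6, 20], [-4, 10]].
Characteristic polynomial det(A - λI) = λ^2 - 4λ + 20 = 0.
Eigenvalues λ = 2 ± 4i (complex conjugate pair).
For λ=2+4i: an eigenvector is (-2,-1) - i(-1,0) = (-2 + i, -1).
A real fundamental pair from Re and Im of e^((2+4i)t)v: X_1 = e^(2t)(cos(4t)·(-2,-1) + sin(4t)·(-1,0)), X_2 = e^(2t)(sin(4t)·(-2,-1) - cos(4t)·(-1,0)).
General solution: c_1X_1 + c_2X_2.

p(t) = -c_1e^(2t)sin(4t) - 2c_1e^(2t)cos(4t) - 2c_2e^(2t)sin(4t) + c_2e^(2t)cos(4t), q(t) = -c_1e^(2t)cos(4t) - c_2e^(2t)sin(4t)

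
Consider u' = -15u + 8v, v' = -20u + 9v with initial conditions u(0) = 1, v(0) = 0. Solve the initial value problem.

Coefficient matrix A = [[-15, 8], [-20, 9]].
Characteristic polynomial det(A - λI) = λ^2 + 6λ + 25 = 0.
Eigenvalues λ = -3 ± 4i (complex conjugate pair).
For λ=-3+4i: an eigenvector is (-1,-1) - i(1,2) = (-1 - i, -1 - 2i).
A real fundamental pair from Re and Im of e^((-3+4i)t)v: X_1 = e^(-3t)(cos(4t)·(-1,-1) + sin(4t)·(1,2)), X_2 = e^(-3t)(sin(4t)·(-1,-1) - cos(4t)·(1,2)).
General solution: C_1X_1 + C_2X_2.
Applying u(0)=1, v(0)=0 gives C_1=-2, C_2=1.

u(t) = -3e^(-3t)sin(4t) + e^(-3t)cos(4t), v(t) = -5e^(-3t)sin(4t)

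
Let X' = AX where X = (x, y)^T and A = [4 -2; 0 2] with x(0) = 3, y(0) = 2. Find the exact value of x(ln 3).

99

A = [[4,-2],[0,2]]; eigenvalues λ = 2, 4.
Eigenvectors: (1,1) for λ=2, (-1,0) for λ=4.
From the initial condition, c_1 = 2, c_2 = -1.
x(ln 3) = (2)(3^2)(1) + (-1)(3^4)(-1) = 99.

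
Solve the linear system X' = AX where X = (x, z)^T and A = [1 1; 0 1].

x(t) = -c_1e^(t) - c_2te^(t) - 3c_2e^(t), z(t) = -c_2e^(t)

Coefficient matrix A = [[1, 1], [0, 1]].
Characteristic polynomial det(A - λI) = λ^2 - 2λ + 1 = 0.
Single eigenvalue λ = 1 with algebraic multiplicity 2.
Eigenvector v = (-1,0); generalized eigenvector w with (A-λI)w=v is (-3,-1).
General solution: e^(t)[c_1·v + c_2·(t·v + w)].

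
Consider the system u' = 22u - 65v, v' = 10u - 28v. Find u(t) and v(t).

Coefficient matrix A = [[22, -65], [10, -28]].
Characteristic polynomial det(A - λI) = λ^2 + 6λ + 34 = 0.
Eigenvalues λ = -3 ± 5i (complex conjugate pair).
For λ=-3+5i: an eigenvector is (-3,-1) - i(-2,-1) = (-3 + 2i, -1 + i).
A real fundamental pair from Re and Im of e^((-3+5i)t)v: X_1 = e^(-3t)(cos(5t)·(-3,-1) + sin(5t)·(-2,-1)), X_2 = e^(-3t)(sin(5t)·(-3,-1) - cos(5t)·(-2,-1)).
General solution: C_1X_1 + C_2X_2.

u(t) = -2C_1e^(-3t)sin(5t) - 3C_1e^(-3t)cos(5t) - 3C_2e^(-3t)sin(5t) + 2C_2e^(-3t)cos(5t), v(t) = -C_1e^(-3t)sin(5t) - C_1e^(-3t)cos(5t) - C_2e^(-3t)sin(5t) + C_2e^(-3t)cos(5t)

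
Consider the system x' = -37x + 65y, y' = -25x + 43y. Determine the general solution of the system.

Coefficient matrix A = [[-37, 65], [-25, 43]].
Characteristic polynomial det(A - λI) = λ^2 - 6λ + 34 = 0.
Eigenvalues λ = 3 ± 5i (complex conjugate pair).
For λ=3+5i: an eigenvector is (-2,-1) - i(3,2) = (-2 - 3i, -1 - 2i).
A real fundamental pair from Re and Im of e^((3+5i)t)v: X_1 = e^(3t)(cos(5t)·(-2,-1) + sin(5t)·(3,2)), X_2 = e^(3t)(sin(5t)·(-2,-1) - cos(5t)·(3,2)).
General solution: c_1X_1 + c_2X_2.

x(t) = 3c_1e^(3t)sin(5t) - 2c_1e^(3t)cos(5t) - 2c_2e^(3t)sin(5t) - 3c_2e^(3t)cos(5t), y(t) = 2c_1e^(3t)sin(5t) - c_1e^(3t)cos(5t) - c_2e^(3t)sin(5t) - 2c_2e^(3t)cos(5t)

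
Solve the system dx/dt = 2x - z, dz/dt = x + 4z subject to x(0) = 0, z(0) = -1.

x(t) = te^(3t), z(t) = -te^(3t) - e^(3t)

Coefficient matrix A = [[2, -1], [1, 4]].
Characteristic polynomial det(A - λI) = λ^2 - 6λ + 9 = 0.
Single eigenvalue λ = 3 with algebraic multiplicity 2.
Eigenvector v = (1,-1); generalized eigenvector w with (A-λI)w=v is (2,-3).
General solution: e^(3t)[C_1·v + C_2·(t·v + w)].
Applying x(0)=0, z(0)=-1 gives C_1=-2, C_2=1.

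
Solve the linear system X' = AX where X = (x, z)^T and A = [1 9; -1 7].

Coefficient matrix A = [[1, 9], [-1, 7]].
Characteristic polynomial det(A - λI) = λ^2 - 8λ + 16 = 0.
Single eigenvalue λ = 4 with algebraic multiplicity 2.
Eigenvector v = (-3,-1); generalized eigenvector w with (A-λI)w=v is (-2,-1).
General solution: e^(4t)[c_1·v + c_2·(t·v + w)].

x(t) = -3c_1e^(4t) - 3c_2te^(4t) - 2c_2e^(4t), z(t) = -c_1e^(4t) - c_2te^(4t) - c_2e^(4t)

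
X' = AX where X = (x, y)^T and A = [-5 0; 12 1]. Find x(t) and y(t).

Coefficient matrix A = [[-5, 0], [12, 1]].
Characteristic polynomial det(A - λI) = λ^2 + 4λ - 5 = 0.
Eigenvalues λ = -5, 1.
For λ=-5: (A-λI) row 2 is [12, 6], so an eigenvector is (1, -2).
For λ=1: (A-λI) row 1 is [-6, 0], so an eigenvector is (0, -1).
General solution: K_1e^(-5t)(1,-2) + K_2e^(t)(0,-1).

x(t) = K_1e^(-5t), y(t) = -2K_1e^(-5t) - K_2e^(t)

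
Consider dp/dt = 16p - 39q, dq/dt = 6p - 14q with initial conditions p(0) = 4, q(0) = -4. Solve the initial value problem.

p(t) = 72e^(t)sin(3t) + 4e^(t)cos(3t), q(t) = 28e^(t)sin(3t) - 4e^(t)cos(3t)

Coefficient matrix A = [[16, -39], [6, -14]].
Characteristic polynomial det(A - λI) = λ^2 - 2λ + 10 = 0.
Eigenvalues λ = 1 ± 3i (complex conjugate pair).
For λ=1+3i: an eigenvector is (3,1) - i(2,1) = (3 - 2i, 1 - i).
A real fundamental pair from Re and Im of e^((1+3i)t)v: X_1 = e^(t)(cos(3t)·(3,1) + sin(3t)·(2,1)), X_2 = e^(t)(sin(3t)·(3,1) - cos(3t)·(2,1)).
General solution: c_1X_1 + c_2X_2.
Applying p(0)=4, q(0)=-4 gives c_1=12, c_2=16.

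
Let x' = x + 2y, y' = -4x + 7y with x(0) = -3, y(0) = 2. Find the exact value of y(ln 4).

A = [[1,2],[-4,7]]; eigenvalues λ = 3, 5.
Eigenvectors: (-1,-1) for λ=3, (-1,-2) for λ=5.
From the initial condition, c_1 = 8, c_2 = -5.
y(ln 4) = (8)(4^3)(-1) + (-5)(4^5)(-2) = 9728.

9728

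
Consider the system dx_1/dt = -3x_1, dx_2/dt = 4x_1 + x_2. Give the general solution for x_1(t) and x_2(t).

x_1(t) = -c_2e^(-3t), x_2(t) = -c_1e^(t) + c_2e^(-3t)

Coefficient matrix A = [[-3, 0], [4, 1]].
Characteristic polynomial det(A - λI) = λ^2 + 2λ - 3 = 0.
Eigenvalues λ = 1, -3.
For λ=1: (A-λI) row 1 is [-4, 0], so an eigenvector is (0, -1).
For λ=-3: (A-λI) row 2 is [4, 4], so an eigenvector is (-1, 1).
General solution: c_1e^(t)(0,-1) + c_2e^(-3t)(-1,1).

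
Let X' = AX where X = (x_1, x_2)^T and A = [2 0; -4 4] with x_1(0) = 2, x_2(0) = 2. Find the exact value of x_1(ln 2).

8

A = [[2,0],[-4,4]]; eigenvalues λ = 2, 4.
Eigenvectors: (-1,-2) for λ=2, (0,1) for λ=4.
From the initial condition, c_1 = -2, c_2 = -2.
x_1(ln 2) = (-2)(2^2)(-1) + (-2)(2^4)(0) = 8.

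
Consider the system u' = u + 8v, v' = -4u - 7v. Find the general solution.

u(t) = -C_1e^(-3t)sin(4t) - C_1e^(-3t)cos(4t) - C_2e^(-3t)sin(4t) + C_2e^(-3t)cos(4t), v(t) = C_1e^(-3t)sin(4t) - C_2e^(-3t)cos(4t)

Coefficient matrix A = [[1, 8], [-4, -7]].
Characteristic polynomial det(A - λI) = λ^2 + 6λ + 25 = 0.
Eigenvalues λ = -3 ± 4i (complex conjugate pair).
For λ=-3+4i: an eigenvector is (-1,0) - i(-1,1) = (-1 + i, 0 - i).
A real fundamental pair from Re and Im of e^((-3+4i)t)v: X_1 = e^(-3t)(cos(4t)·(-1,0) + sin(4t)·(-1,1)), X_2 = e^(-3t)(sin(4t)·(-1,0) - cos(4t)·(-1,1)).
General solution: C_1X_1 + C_2X_2.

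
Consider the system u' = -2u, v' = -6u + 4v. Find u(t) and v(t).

Coefficient matrix A = [[-2, 0], [-6, 4]].
Characteristic polynomial det(A - λI) = λ^2 - 2λ - 8 = 0.
Eigenvalues λ = -2, 4.
For λ=-2: (A-λI) row 2 is [-6, 6], so an eigenvector is (-1, -1).
For λ=4: (A-λI) row 1 is [-6, 0], so an eigenvector is (0, 1).
General solution: K_1e^(-2t)(-1,-1) + K_2e^(4t)(0,1).

u(t) = -K_1e^(-2t), v(t) = -K_1e^(-2t) + K_2e^(4t)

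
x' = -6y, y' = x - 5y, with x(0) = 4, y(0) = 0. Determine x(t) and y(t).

Coefficient matrix A = [[0, -6], [1, -5]].
Characteristic polynomial det(A - λI) = λ^2 + 5λ + 6 = 0.
Eigenvalues λ = -3, -2.
For λ=-3: (A-λI) row 1 is [3, -6], so an eigenvector is (2, 1).
For λ=-2: (A-λI) row 1 is [2, -6], so an eigenvector is (-3, -1).
General solution: c_1e^(-3t)(2,1) + c_2e^(-2t)(-3,-1).
Applying x(0)=4, y(0)=0 gives c_1=-4, c_2=-4.

x(t) = 12e^(-2t) - 8e^(-3t), y(t) = 4e^(-2t) - 4e^(-3t)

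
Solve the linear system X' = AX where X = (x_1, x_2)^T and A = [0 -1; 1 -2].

x_1(t) = -c_1e^(-t) - c_2te^(-t) + c_2e^(-t), x_2(t) = -c_1e^(-t) - c_2te^(-t) + 2c_2e^(-t)

Coefficient matrix A = [[0, -1], [1, -2]].
Characteristic polynomial det(A - λI) = λ^2 + 2λ + 1 = 0.
Single eigenvalue λ = -1 with algebraic multiplicity 2.
Eigenvector v = (-1,-1); generalized eigenvector w with (A-λI)w=v is (1,2).
General solution: e^(-t)[c_1·v + c_2·(t·v + w)].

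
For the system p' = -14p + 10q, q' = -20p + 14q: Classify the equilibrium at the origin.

A = [[-14,10],[-20,14]]; det(A-λI) = λ^2 + 4.
λ = 0 ± 2i: zero real part.

center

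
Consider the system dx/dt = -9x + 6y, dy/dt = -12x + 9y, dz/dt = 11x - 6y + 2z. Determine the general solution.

x(t) = K_1e^(-3t) + K_3e^(3t), y(t) = K_1e^(-3t) + 2K_3e^(3t), z(t) = -K_1e^(-3t) + K_2e^(2t) - K_3e^(3t)

Coefficient matrix A = [[-9, 6, 0], [-12, 9, 0], [11, -6, 2]].
det(A - λI) = 0 gives eigenvalues λ = -3, 2, 3.
For λ=-3: eigenvector (1,1,-1).
For λ=2: eigenvector (0,0,1).
For λ=3: eigenvector (1,2,-1).
General solution: K_1e^(-3t)(1,1,-1) + K_2e^(2t)(0,0,1) + K_3e^(3t)(1,2,-1).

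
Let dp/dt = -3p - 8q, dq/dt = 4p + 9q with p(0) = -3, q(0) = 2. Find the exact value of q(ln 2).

A = [[-3,-8],[4,9]]; eigenvalues λ = 5, 1.
Eigenvectors: (-1,1) for λ=5, (2,-1) for λ=1.
From the initial condition, c_1 = 1, c_2 = -1.
q(ln 2) = (1)(2^5)(1) + (-1)(2^1)(-1) = 34.

34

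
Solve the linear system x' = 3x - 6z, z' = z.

x(t) = 3K_1e^(t) - K_2e^(3t), z(t) = K_1e^(t)

Coefficient matrix A = [[3, -6], [0, 1]].
Characteristic polynomial det(A - λI) = λ^2 - 4λ + 3 = 0.
Eigenvalues λ = 1, 3.
For λ=1: (A-λI) row 1 is [2, -6], so an eigenvector is (3, 1).
For λ=3: (A-λI) row 1 is [0, -6], so an eigenvector is (-1, 0).
General solution: K_1e^(t)(3,1) + K_2e^(3t)(-1,0).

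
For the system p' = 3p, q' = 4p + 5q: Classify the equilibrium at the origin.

A = [[3,0],[4,5]]; det(A-λI) = λ^2 - 8λ + 15.
λ = 3, 5: both positive.

unstable node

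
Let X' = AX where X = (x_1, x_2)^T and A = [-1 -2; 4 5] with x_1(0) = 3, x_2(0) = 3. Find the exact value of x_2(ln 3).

A = [[-1,-2],[4,5]]; eigenvalues λ = 1, 3.
Eigenvectors: (-1,1) for λ=1, (-1,2) for λ=3.
From the initial condition, c_1 = -9, c_2 = 6.
x_2(ln 3) = (-9)(3^1)(1) + (6)(3^3)(2) = 297.

297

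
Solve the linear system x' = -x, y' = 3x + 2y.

x(t) = -C_2e^(-t), y(t) = C_1e^(2t) + C_2e^(-t)

Coefficient matrix A = [[-1, 0], [3, 2]].
Characteristic polynomial det(A - λI) = λ^2 - λ - 2 = 0.
Eigenvalues λ = 2, -1.
For λ=2: (A-λI) row 1 is [-3, 0], so an eigenvector is (0, 1).
For λ=-1: (A-λI) row 2 is [3, 3], so an eigenvector is (-1, 1).
General solution: C_1e^(2t)(0,1) + C_2e^(-t)(-1,1).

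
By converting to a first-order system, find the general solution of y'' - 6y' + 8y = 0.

y(t) = c_1e^(4t) + c_2e^(2t)

Let x_1 = y, x_2 = y'. Then x_1' = x_2 and x_2' = -8x_1 + 6x_2.
A = [[0,1],[-8,6]]; det(A-λI) = λ^2 - 6λ + 8.
Eigenvalues λ = 4, 2 with eigenvectors (1,4), (1,2).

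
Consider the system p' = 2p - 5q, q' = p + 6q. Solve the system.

p(t) = c_1e^(4t)sin(t) + 2c_1e^(4t)cos(t) + 2c_2e^(4t)sin(t) - c_2e^(4t)cos(t), q(t) = -c_1e^(4t)cos(t) - c_2e^(4t)sin(t)

Coefficient matrix A = [[2, -5], [1, 6]].
Characteristic polynomial det(A - λI) = λ^2 - 8λ + 17 = 0.
Eigenvalues λ = 4 ± i (complex conjugate pair).
For λ=4+i: an eigenvector is (2,-1) - i(1,0) = (2 - i, -1).
A real fundamental pair from Re and Im of e^((4+i)t)v: X_1 = e^(4t)(cos(t)·(2,-1) + sin(t)·(1,0)), X_2 = e^(4t)(sin(t)·(2,-1) - cos(t)·(1,0)).
General solution: c_1X_1 + c_2X_2.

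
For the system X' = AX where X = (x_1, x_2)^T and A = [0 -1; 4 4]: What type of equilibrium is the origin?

unstable improper node

A = [[0,-1],[4,4]]; det(A-λI) = λ^2 - 4λ + 4.
repeated λ = 2 with a single eigenvector.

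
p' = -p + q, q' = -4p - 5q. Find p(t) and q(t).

Coefficient matrix A = [[-1, 1], [-4, -5]].
Characteristic polynomial det(A - λI) = λ^2 + 6λ + 9 = 0.
Single eigenvalue λ = -3 with algebraic multiplicity 2.
Eigenvector v = (-1,2); generalized eigenvector w with (A-λI)w=v is (-2,3).
General solution: e^(-3t)[c_1·v + c_2·(t·v + w)].

p(t) = -c_1e^(-3t) - c_2te^(-3t) - 2c_2e^(-3t), q(t) = 2c_1e^(-3t) + 2c_2te^(-3t) + 3c_2e^(-3t)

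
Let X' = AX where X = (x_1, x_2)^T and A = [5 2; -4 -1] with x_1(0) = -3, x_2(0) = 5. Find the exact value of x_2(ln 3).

39

A = [[5,2],[-4,-1]]; eigenvalues λ = 1, 3.
Eigenvectors: (1,-2) for λ=1, (1,-1) for λ=3.
From the initial condition, c_1 = -2, c_2 = -1.
x_2(ln 3) = (-2)(3^1)(-2) + (-1)(3^3)(-1) = 39.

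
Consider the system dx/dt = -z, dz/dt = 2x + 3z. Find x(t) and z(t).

Coefficient matrix A = [[0, -1], [2, 3]].
Characteristic polynomial det(A - λI) = λ^2 - 3λ + 2 = 0.
Eigenvalues λ = 1, 2.
For λ=1: (A-λI) row 1 is [-1, -1], so an eigenvector is (-1, 1).
For λ=2: (A-λI) row 1 is [-2, -1], so an eigenvector is (-1, 2).
General solution: C_1e^(t)(-1,1) + C_2e^(2t)(-1,2).

x(t) = -C_1e^(t) - C_2e^(2t), z(t) = C_1e^(t) + 2C_2e^(2t)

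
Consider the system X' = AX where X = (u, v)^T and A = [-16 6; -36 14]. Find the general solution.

u(t) = -c_1e^(-4t) + c_2e^(2t), v(t) = -2c_1e^(-4t) + 3c_2e^(2t)

Coefficient matrix A = [[-16, 6], [-36, 14]].
Characteristic polynomial det(A - λI) = λ^2 + 2λ - 8 = 0.
Eigenvalues λ = -4, 2.
For λ=-4: (A-λI) row 1 is [-12, 6], so an eigenvector is (-1, -2).
For λ=2: (A-λI) row 1 is [-18, 6], so an eigenvector is (1, 3).
General solution: c_1e^(-4t)(-1,-2) + c_2e^(2t)(1,3).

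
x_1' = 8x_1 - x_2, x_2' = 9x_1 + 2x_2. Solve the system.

Coefficient matrix A = [[8, -1], [9, 2]].
Characteristic polynomial det(A - λI) = λ^2 - 10λ + 25 = 0.
Single eigenvalue λ = 5 with algebraic multiplicity 2.
Eigenvector v = (1,3); generalized eigenvector w with (A-λI)w=v is (1,2).
General solution: e^(5t)[c_1·v + c_2·(t·v + w)].

x_1(t) = c_1e^(5t) + c_2te^(5t) + c_2e^(5t), x_2(t) = 3c_1e^(5t) + 3c_2te^(5t) + 2c_2e^(5t)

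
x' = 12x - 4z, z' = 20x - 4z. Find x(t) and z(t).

Coefficient matrix A = [[12, -4], [20, -4]].
Characteristic polynomial det(A - λI) = λ^2 - 8λ + 32 = 0.
Eigenvalues λ = 4 ± 4i (complex conjugate pair).
For λ=4+4i: an eigenvector is (1,2) - i(0,1) = (1, 2 - i).
A real fundamental pair from Re and Im of e^((4+4i)t)v: X_1 = e^(4t)(cos(4t)·(1,2) + sin(4t)·(0,1)), X_2 = e^(4t)(sin(4t)·(1,2) - cos(4t)·(0,1)).
General solution: K_1X_1 + K_2X_2.

x(t) = K_1e^(4t)cos(4t) + K_2e^(4t)sin(4t), z(t) = K_1e^(4t)sin(4t) + 2K_1e^(4t)cos(4t) + 2K_2e^(4t)sin(4t) - K_2e^(4t)cos(4t)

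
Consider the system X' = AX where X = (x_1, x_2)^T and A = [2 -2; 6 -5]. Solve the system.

x_1(t) = -c_1e^(-2t) - 2c_2e^(-t), x_2(t) = -2c_1e^(-2t) - 3c_2e^(-t)

Coefficient matrix A = [[2, -2], [6, -5]].
Characteristic polynomial det(A - λI) = λ^2 + 3λ + 2 = 0.
Eigenvalues λ = -2, -1.
For λ=-2: (A-λI) row 1 is [4, -2], so an eigenvector is (-1, -2).
For λ=-1: (A-λI) row 1 is [3, -2], so an eigenvector is (-2, -3).
General solution: c_1e^(-2t)(-1,-2) + c_2e^(-t)(-2,-3).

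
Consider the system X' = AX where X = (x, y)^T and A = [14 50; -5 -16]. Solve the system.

Coefficient matrix A = [[14, 50], [-5, -16]].
Characteristic polynomial det(A - λI) = λ^2 + 2λ + 26 = 0.
Eigenvalues λ = -1 ± 5i (complex conjugate pair).
For λ=-1+5i: an eigenvector is (-3,1) - i(1,0) = (-3 - i, 1).
A real fundamental pair from Re and Im of e^((-1+5i)t)v: X_1 = e^(-t)(cos(5t)·(-3,1) + sin(5t)·(1,0)), X_2 = e^(-t)(sin(5t)·(-3,1) - cos(5t)·(1,0)).
General solution: K_1X_1 + K_2X_2.

x(t) = K_1e^(-t)sin(5t) - 3K_1e^(-t)cos(5t) - 3K_2e^(-t)sin(5t) - K_2e^(-t)cos(5t), y(t) = K_1e^(-t)cos(5t) + K_2e^(-t)sin(5t)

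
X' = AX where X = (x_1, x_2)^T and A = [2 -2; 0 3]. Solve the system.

Coefficient matrix A = [[2, -2], [0, 3]].
Characteristic polynomial det(A - λI) = λ^2 - 5λ + 6 = 0.
Eigenvalues λ = 2, 3.
For λ=2: (A-λI) row 1 is [0, -2], so an eigenvector is (-1, 0).
For λ=3: (A-λI) row 1 is [-1, -2], so an eigenvector is (2, -1).
General solution: c_1e^(2t)(-1,0) + c_2e^(3t)(2,-1).

x_1(t) = -c_1e^(2t) + 2c_2e^(3t), x_2(t) = -c_2e^(3t)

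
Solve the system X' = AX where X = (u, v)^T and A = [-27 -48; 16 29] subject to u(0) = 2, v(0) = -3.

u(t) = 12e^(5t) - 10e^(-3t), v(t) = -8e^(5t) + 5e^(-3t)

Coefficient matrix A = [[-27, -48], [16, 29]].
Characteristic polynomial det(A - λI) = λ^2 - 2λ - 15 = 0.
Eigenvalues λ = 5, -3.
For λ=5: (A-λI) row 1 is [-32, -48], so an eigenvector is (-3, 2).
For λ=-3: (A-λI) row 1 is [-24, -48], so an eigenvector is (-2, 1).
General solution: c_1e^(5t)(-3,2) + c_2e^(-3t)(-2,1).
Applying u(0)=2, v(0)=-3 gives c_1=-4, c_2=5.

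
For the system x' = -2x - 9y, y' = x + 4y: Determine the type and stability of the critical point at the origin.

unstable improper node

A = [[-2,-9],[1,4]]; det(A-λI) = λ^2 - 2λ + 1.
repeated λ = 1 with a single eigenvector.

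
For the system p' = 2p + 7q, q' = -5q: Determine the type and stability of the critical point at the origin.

saddle

A = [[2,7],[0,-5]]; det(A-λI) = λ^2 + 3λ - 10.
λ = 2, -5: opposite signs.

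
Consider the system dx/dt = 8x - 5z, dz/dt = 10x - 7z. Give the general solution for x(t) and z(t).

Coefficient matrix A = [[8, -5], [10, -7]].
Characteristic polynomial det(A - λI) = λ^2 - λ - 6 = 0.
Eigenvalues λ = -2, 3.
For λ=-2: (A-λI) row 1 is [10, -5], so an eigenvector is (-1, -2).
For λ=3: (A-λI) row 1 is [5, -5], so an eigenvector is (-1, -1).
General solution: K_1e^(-2t)(-1,-2) + K_2e^(3t)(-1,-1).

x(t) = -K_1e^(-2t) - K_2e^(3t), z(t) = -2K_1e^(-2t) - K_2e^(3t)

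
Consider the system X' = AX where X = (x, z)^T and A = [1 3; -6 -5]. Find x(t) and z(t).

x(t) = -C_1e^(-2t)sin(3t) + C_2e^(-2t)cos(3t), z(t) = C_1e^(-2t)sin(3t) - C_1e^(-2t)cos(3t) - C_2e^(-2t)sin(3t) - C_2e^(-2t)cos(3t)

Coefficient matrix A = [[1, 3], [-6, -5]].
Characteristic polynomial det(A - λI) = λ^2 + 4λ + 13 = 0.
Eigenvalues λ = -2 ± 3i (complex conjugate pair).
For λ=-2+3i: an eigenvector is (0,-1) - i(-1,1) = (0 + i, -1 - i).
A real fundamental pair from Re and Im of e^((-2+3i)t)v: X_1 = e^(-2t)(cos(3t)·(0,-1) + sin(3t)·(-1,1)), X_2 = e^(-2t)(sin(3t)·(0,-1) - cos(3t)·(-1,1)).
General solution: C_1X_1 + C_2X_2.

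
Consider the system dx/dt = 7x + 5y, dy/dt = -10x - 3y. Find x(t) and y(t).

x(t) = c_1e^(2t)cos(5t) + c_2e^(2t)sin(5t), y(t) = -c_1e^(2t)sin(5t) - c_1e^(2t)cos(5t) - c_2e^(2t)sin(5t) + c_2e^(2t)cos(5t)

Coefficient matrix A = [[7, 5], [-10, -3]].
Characteristic polynomial det(A - λI) = λ^2 - 4λ + 29 = 0.
Eigenvalues λ = 2 ± 5i (complex conjugate pair).
For λ=2+5i: an eigenvector is (1,-1) - i(0,-1) = (1, -1 + i).
A real fundamental pair from Re and Im of e^((2+5i)t)v: X_1 = e^(2t)(cos(5t)·(1,-1) + sin(5t)·(0,-1)), X_2 = e^(2t)(sin(5t)·(1,-1) - cos(5t)·(0,-1)).
General solution: c_1X_1 + c_2X_2.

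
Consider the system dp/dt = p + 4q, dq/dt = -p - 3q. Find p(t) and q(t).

p(t) = -2c_1e^(-t) - 2c_2te^(-t) + 3c_2e^(-t), q(t) = c_1e^(-t) + c_2te^(-t) - 2c_2e^(-t)

Coefficient matrix A = [[1, 4], [-1, -3]].
Characteristic polynomial det(A - λI) = λ^2 + 2λ + 1 = 0.
Single eigenvalue λ = -1 with algebraic multiplicity 2.
Eigenvector v = (-2,1); generalized eigenvector w with (A-λI)w=v is (3,-2).
General solution: e^(-t)[c_1·v + c_2·(t·v + w)].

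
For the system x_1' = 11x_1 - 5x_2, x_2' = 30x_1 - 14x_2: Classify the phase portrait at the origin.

saddle

A = [[11,-5],[30,-14]]; det(A-λI) = λ^2 + 3λ - 4.
λ = -4, 1: opposite signs.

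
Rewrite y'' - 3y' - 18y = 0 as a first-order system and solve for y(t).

Let x_1 = y, x_2 = y'. Then x_1' = x_2 and x_2' = 18x_1 + 3x_2.
A = [[0,1],[18,3]]; det(A-λI) = λ^2 - 3λ - 18.
Eigenvalues λ = -3, 6 with eigenvectors (1,-3), (1,6).

y(t) = c_1e^(-3t) + c_2e^(6t)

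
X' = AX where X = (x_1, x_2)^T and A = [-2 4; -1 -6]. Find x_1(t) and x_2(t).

Coefficient matrix A = [[-2, 4], [-1, -6]].
Characteristic polynomial det(A - λI) = λ^2 + 8λ + 16 = 0.
Single eigenvalue λ = -4 with algebraic multiplicity 2.
Eigenvector v = (-2,1); generalized eigenvector w with (A-λI)w=v is (3,-2).
General solution: e^(-4t)[K_1·v + K_2·(t·v + w)].

x_1(t) = -2K_1e^(-4t) - 2K_2te^(-4t) + 3K_2e^(-4t), x_2(t) = K_1e^(-4t) + K_2te^(-4t) - 2K_2e^(-4t)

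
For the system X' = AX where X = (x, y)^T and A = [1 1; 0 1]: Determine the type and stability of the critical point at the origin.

A = [[1,1],[0,1]]; det(A-λI) = λ^2 - 2λ + 1.
repeated λ = 1 with a single eigenvector.

unstable improper node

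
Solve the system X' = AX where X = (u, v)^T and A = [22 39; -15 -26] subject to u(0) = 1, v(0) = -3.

Coefficient matrix A = [[22, 39], [-15, -26]].
Characteristic polynomial det(A - λI) = λ^2 + 4λ + 13 = 0.
Eigenvalues λ = -2 ± 3i (complex conjugate pair).
For λ=-2+3i: an eigenvector is (3,-2) - i(-2,1) = (3 + 2i, -2 - i).
A real fundamental pair from Re and Im of e^((-2+3i)t)v: X_1 = e^(-2t)(cos(3t)·(3,-2) + sin(3t)·(-2,1)), X_2 = e^(-2t)(sin(3t)·(3,-2) - cos(3t)·(-2,1)).
General solution: c_1X_1 + c_2X_2.
Applying u(0)=1, v(0)=-3 gives c_1=5, c_2=-7.

u(t) = -31e^(-2t)sin(3t) + e^(-2t)cos(3t), v(t) = 19e^(-2t)sin(3t) - 3e^(-2t)cos(3t)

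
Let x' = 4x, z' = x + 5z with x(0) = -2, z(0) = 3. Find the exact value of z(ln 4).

A = [[4,0],[1,5]]; eigenvalues λ = 5, 4.
Eigenvectors: (0,-1) for λ=5, (1,-1) for λ=4.
From the initial condition, c_1 = -1, c_2 = -2.
z(ln 4) = (-1)(4^5)(-1) + (-2)(4^4)(-1) = 1536.

1536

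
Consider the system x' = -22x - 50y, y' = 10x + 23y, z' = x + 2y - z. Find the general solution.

x(t) = 5c_1e^(-2t) - 2c_2e^(3t), y(t) = -2c_1e^(-2t) + c_2e^(3t), z(t) = -c_1e^(-2t) + c_3e^(-t)

Coefficient matrix A = [[-22, -50, 0], [10, 23, 0], [1, 2, -1]].
det(A - λI) = 0 gives eigenvalues λ = -2, 3, -1.
For λ=-2: eigenvector (5,-2,-1).
For λ=3: eigenvector (-2,1,0).
For λ=-1: eigenvector (0,0,1).
General solution: c_1e^(-2t)(5,-2,-1) + c_2e^(3t)(-2,1,0) + c_3e^(-t)(0,0,1).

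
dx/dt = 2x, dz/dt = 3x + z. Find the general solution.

Coefficient matrix A = [[2, 0], [3, 1]].
Characteristic polynomial det(A - λI) = λ^2 - 3λ + 2 = 0.
Eigenvalues λ = 1, 2.
For λ=1: (A-λI) row 1 is [1, 0], so an eigenvector is (0, -1).
For λ=2: (A-λI) row 2 is [3, -1], so an eigenvector is (1, 3).
General solution: K_1e^(t)(0,-1) + K_2e^(2t)(1,3).

x(t) = K_2e^(2t), z(t) = -K_1e^(t) + 3K_2e^(2t)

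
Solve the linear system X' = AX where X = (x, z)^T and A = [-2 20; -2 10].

x(t) = -3c_1e^(4t)sin(2t) + c_1e^(4t)cos(2t) + c_2e^(4t)sin(2t) + 3c_2e^(4t)cos(2t), z(t) = -c_1e^(4t)sin(2t) + c_2e^(4t)cos(2t)

Coefficient matrix A = [[-2, 20], [-2, 10]].
Characteristic polynomial det(A - λI) = λ^2 - 8λ + 20 = 0.
Eigenvalues λ = 4 ± 2i (complex conjugate pair).
For λ=4+2i: an eigenvector is (1,0) - i(-3,-1) = (1 + 3i, 0 + i).
A real fundamental pair from Re and Im of e^((4+2i)t)v: X_1 = e^(4t)(cos(2t)·(1,0) + sin(2t)·(-3,-1)), X_2 = e^(4t)(sin(2t)·(1,0) - cos(2t)·(-3,-1)).
General solution: c_1X_1 + c_2X_2.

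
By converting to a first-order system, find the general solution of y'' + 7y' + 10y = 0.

y(t) = K_1e^(-5t) + K_2e^(-2t)

Let x_1 = y, x_2 = y'. Then x_1' = x_2 and x_2' = -10x_1 - 7x_2.
A = [[0,1],[-10,-7]]; det(A-λI) = λ^2 + 7λ + 10.
Eigenvalues λ = -5, -2 with eigenvectors (1,-5), (1,-2).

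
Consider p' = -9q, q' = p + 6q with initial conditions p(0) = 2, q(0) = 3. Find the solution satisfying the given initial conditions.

Coefficient matrix A = [[0, -9], [1, 6]].
Characteristic polynomial det(A - λI) = λ^2 - 6λ + 9 = 0.
Single eigenvalue λ = 3 with algebraic multiplicity 2.
Eigenvector v = (3,-1); generalized eigenvector w with (A-λI)w=v is (-1,0).
General solution: e^(3t)[c_1·v + c_2·(t·v + w)].
Applying p(0)=2, q(0)=3 gives c_1=-3, c_2=-11.

p(t) = -33te^(3t) + 2e^(3t), q(t) = 11te^(3t) + 3e^(3t)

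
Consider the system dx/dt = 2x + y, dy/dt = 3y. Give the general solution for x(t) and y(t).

x(t) = -K_1e^(2t) + K_2e^(3t), y(t) = K_2e^(3t)

Coefficient matrix A = [[2, 1], [0, 3]].
Characteristic polynomial det(A - λI) = λ^2 - 5λ + 6 = 0.
Eigenvalues λ = 2, 3.
For λ=2: (A-λI) row 1 is [0, 1], so an eigenvector is (-1, 0).
For λ=3: (A-λI) row 1 is [-1, 1], so an eigenvector is (1, 1).
General solution: K_1e^(2t)(-1,0) + K_2e^(3t)(1,1).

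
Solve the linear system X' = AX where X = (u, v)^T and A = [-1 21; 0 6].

Coefficient matrix A = [[-1, 21], [0, 6]].
Characteristic polynomial det(A - λI) = λ^2 - 5λ - 6 = 0.
Eigenvalues λ = -1, 6.
For λ=-1: (A-λI) row 1 is [0, 21], so an eigenvector is (1, 0).
For λ=6: (A-λI) row 1 is [-7, 21], so an eigenvector is (-3, -1).
General solution: K_1e^(-t)(1,0) + K_2e^(6t)(-3,-1).

u(t) = K_1e^(-t) - 3K_2e^(6t), v(t) = -K_2e^(6t)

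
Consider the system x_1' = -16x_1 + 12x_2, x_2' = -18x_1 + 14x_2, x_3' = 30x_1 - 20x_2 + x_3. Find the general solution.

x_1(t) = -2K_1e^(2t) + K_2e^(-4t), x_2(t) = -3K_1e^(2t) + K_2e^(-4t), x_3(t) = -2K_2e^(-4t) + K_3e^(t)

Coefficient matrix A = [[-16, 12, 0], [-18, 14, 0], [30, -20, 1]].
det(A - λI) = 0 gives eigenvalues λ = 2, -4, 1.
For λ=2: eigenvector (-2,-3,0).
For λ=-4: eigenvector (1,1,-2).
For λ=1: eigenvector (0,0,1).
General solution: K_1e^(2t)(-2,-3,0) + K_2e^(-4t)(1,1,-2) + K_3e^(t)(0,0,1).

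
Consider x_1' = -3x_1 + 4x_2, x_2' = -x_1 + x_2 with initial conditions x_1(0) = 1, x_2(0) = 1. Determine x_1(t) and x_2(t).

Coefficient matrix A = [[-3, 4], [-1, 1]].
Characteristic polynomial det(A - λI) = λ^2 + 2λ + 1 = 0.
Single eigenvalue λ = -1 with algebraic multiplicity 2.
Eigenvector v = (2,1); generalized eigenvector w with (A-λI)w=v is (3,2).
General solution: e^(-t)[C_1·v + C_2·(t·v + w)].
Applying x_1(0)=1, x_2(0)=1 gives C_1=-1, C_2=1.

x_1(t) = 2te^(-t) + e^(-t), x_2(t) = te^(-t) + e^(-t)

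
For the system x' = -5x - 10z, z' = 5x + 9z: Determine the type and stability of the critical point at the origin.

unstable spiral

A = [[-5,-10],[5,9]]; det(A-λI) = λ^2 - 4λ + 5.
λ = 2 ± i: positive real part.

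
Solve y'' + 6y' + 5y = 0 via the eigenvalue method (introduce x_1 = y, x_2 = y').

y(t) = K_1e^(-t) + K_2e^(-5t)

Let x_1 = y, x_2 = y'. Then x_1' = x_2 and x_2' = -5x_1 - 6x_2.
A = [[0,1],[-5,-6]]; det(A-λI) = λ^2 + 6λ + 5.
Eigenvalues λ = -1, -5 with eigenvectors (1,-1), (1,-5).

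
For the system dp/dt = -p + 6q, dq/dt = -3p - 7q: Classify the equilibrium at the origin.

stable spiral

A = [[-1,6],[-3,-7]]; det(A-λI) = λ^2 + 8λ + 25.
λ = -4 ± 3i: negative real part.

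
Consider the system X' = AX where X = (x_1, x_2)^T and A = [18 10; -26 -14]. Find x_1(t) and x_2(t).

Coefficient matrix A = [[18, 10], [-26, -14]].
Characteristic polynomial det(A - λI) = λ^2 - 4λ + 8 = 0.
Eigenvalues λ = 2 ± 2i (complex conjugate pair).
For λ=2+2i: an eigenvector is (-1,2) - i(2,-3) = (-1 - 2i, 2 + 3i).
A real fundamental pair from Re and Im of e^((2+2i)t)v: X_1 = e^(2t)(cos(2t)·(-1,2) + sin(2t)·(2,-3)), X_2 = e^(2t)(sin(2t)·(-1,2) - cos(2t)·(2,-3)).
General solution: K_1X_1 + K_2X_2.

x_1(t) = 2K_1e^(2t)sin(2t) - K_1e^(2t)cos(2t) - K_2e^(2t)sin(2t) - 2K_2e^(2t)cos(2t), x_2(t) = -3K_1e^(2t)sin(2t) + 2K_1e^(2t)cos(2t) + 2K_2e^(2t)sin(2t) + 3K_2e^(2t)cos(2t)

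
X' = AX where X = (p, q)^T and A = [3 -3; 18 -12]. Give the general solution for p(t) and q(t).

Coefficient matrix A = [[3, -3], [18, -12]].
Characteristic polynomial det(A - λI) = λ^2 + 9λ + 18 = 0.
Eigenvalues λ = -3, -6.
For λ=-3: (A-λI) row 1 is [6, -3], so an eigenvector is (-1, -2).
For λ=-6: (A-λI) row 1 is [9, -3], so an eigenvector is (-1, -3).
General solution: K_1e^(-3t)(-1,-2) + K_2e^(-6t)(-1,-3).

p(t) = -K_1e^(-3t) - K_2e^(-6t), q(t) = -2K_1e^(-3t) - 3K_2e^(-6t)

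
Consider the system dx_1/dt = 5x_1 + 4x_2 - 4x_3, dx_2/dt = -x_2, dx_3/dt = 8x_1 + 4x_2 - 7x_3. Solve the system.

Coefficient matrix A = [[5, 4, -4], [0, -1, 0], [8, 4, -7]].
det(A - λI) = 0 gives eigenvalues λ = -3, -1, 1.
For λ=-3: eigenvector (-1,0,-2).
For λ=-1: eigenvector (-2,1,-2).
For λ=1: eigenvector (1,0,1).
General solution: c_1e^(-3t)(-1,0,-2) + c_2e^(-t)(-2,1,-2) + c_3e^(t)(1,0,1).

x_1(t) = -c_1e^(-3t) - 2c_2e^(-t) + c_3e^(t), x_2(t) = c_2e^(-t), x_3(t) = -2c_1e^(-3t) - 2c_2e^(-t) + c_3e^(t)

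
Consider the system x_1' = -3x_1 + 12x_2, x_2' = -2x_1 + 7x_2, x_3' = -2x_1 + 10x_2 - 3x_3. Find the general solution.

Coefficient matrix A = [[-3, 12, 0], [-2, 7, 0], [-2, 10, -3]].
det(A - λI) = 0 gives eigenvalues λ = -3, 3, 1.
For λ=-3: eigenvector (0,0,1).
For λ=3: eigenvector (2,1,1).
For λ=1: eigenvector (3,1,1).
General solution: C_1e^(-3t)(0,0,1) + C_2e^(3t)(2,1,1) + C_3e^(t)(3,1,1).

x_1(t) = 2C_2e^(3t) + 3C_3e^(t), x_2(t) = C_2e^(3t) + C_3e^(t), x_3(t) = C_1e^(-3t) + C_2e^(3t) + C_3e^(t)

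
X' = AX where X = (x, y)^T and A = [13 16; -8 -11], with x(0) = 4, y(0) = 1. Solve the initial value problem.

x(t) = 10e^(5t) - 6e^(-3t), y(t) = -5e^(5t) + 6e^(-3t)

Coefficient matrix A = [[13, 16], [-8, -11]].
Characteristic polynomial det(A - λI) = λ^2 - 2λ - 15 = 0.
Eigenvalues λ = -3, 5.
For λ=-3: (A-λI) row 1 is [16, 16], so an eigenvector is (1, -1).
For λ=5: (A-λI) row 1 is [8, 16], so an eigenvector is (-2, 1).
General solution: K_1e^(-3t)(1,-1) + K_2e^(5t)(-2,1).
Applying x(0)=4, y(0)=1 gives K_1=-6, K_2=-5.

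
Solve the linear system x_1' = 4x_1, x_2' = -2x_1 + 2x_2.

Coefficient matrix A = [[4, 0], [-2, 2]].
Characteristic polynomial det(A - λI) = λ^2 - 6λ + 8 = 0.
Eigenvalues λ = 2, 4.
For λ=2: (A-λI) row 1 is [2, 0], so an eigenvector is (0, 1).
For λ=4: (A-λI) row 2 is [-2, -2], so an eigenvector is (-1, 1).
General solution: C_1e^(2t)(0,1) + C_2e^(4t)(-1,1).

x_1(t) = -C_2e^(4t), x_2(t) = C_1e^(2t) + C_2e^(4t)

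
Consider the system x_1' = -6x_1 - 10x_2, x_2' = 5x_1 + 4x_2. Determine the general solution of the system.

Coefficient matrix A = [[-6, -10], [5, 4]].
Characteristic polynomial det(A - λI) = λ^2 + 2λ + 26 = 0.
Eigenvalues λ = -1 ± 5i (complex conjugate pair).
For λ=-1+5i: an eigenvector is (-1,1) - i(-1,0) = (-1 + i, 1).
A real fundamental pair from Re and Im of e^((-1+5i)t)v: X_1 = e^(-t)(cos(5t)·(-1,1) + sin(5t)·(-1,0)), X_2 = e^(-t)(sin(5t)·(-1,1) - cos(5t)·(-1,0)).
General solution: K_1X_1 + K_2X_2.

x_1(t) = -K_1e^(-t)sin(5t) - K_1e^(-t)cos(5t) - K_2e^(-t)sin(5t) + K_2e^(-t)cos(5t), x_2(t) = K_1e^(-t)cos(5t) + K_2e^(-t)sin(5t)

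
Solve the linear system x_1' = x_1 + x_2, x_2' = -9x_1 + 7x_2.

x_1(t) = K_1e^(4t) + K_2te^(4t), x_2(t) = 3K_1e^(4t) + 3K_2te^(4t) + K_2e^(4t)

Coefficient matrix A = [[1, 1], [-9, 7]].
Characteristic polynomial det(A - λI) = λ^2 - 8λ + 16 = 0.
Single eigenvalue λ = 4 with algebraic multiplicity 2.
Eigenvector v = (1,3); generalized eigenvector w with (A-λI)w=v is (0,1).
General solution: e^(4t)[K_1·v + K_2·(t·v + w)].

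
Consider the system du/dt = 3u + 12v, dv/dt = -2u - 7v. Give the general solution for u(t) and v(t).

u(t) = 2c_1e^(-3t) - 3c_2e^(-t), v(t) = -c_1e^(-3t) + c_2e^(-t)

Coefficient matrix A = [[3, 12], [-2, -7]].
Characteristic polynomial det(A - λI) = λ^2 + 4λ + 3 = 0.
Eigenvalues λ = -3, -1.
For λ=-3: (A-λI) row 1 is [6, 12], so an eigenvector is (2, -1).
For λ=-1: (A-λI) row 1 is [4, 12], so an eigenvector is (-3, 1).
General solution: c_1e^(-3t)(2,-1) + c_2e^(-t)(-3,1).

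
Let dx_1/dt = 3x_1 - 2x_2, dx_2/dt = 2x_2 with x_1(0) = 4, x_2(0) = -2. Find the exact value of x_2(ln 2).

-8

A = [[3,-2],[0,2]]; eigenvalues λ = 2, 3.
Eigenvectors: (-2,-1) for λ=2, (1,0) for λ=3.
From the initial condition, c_1 = 2, c_2 = 8.
x_2(ln 2) = (2)(2^2)(-1) + (8)(2^3)(0) = -8.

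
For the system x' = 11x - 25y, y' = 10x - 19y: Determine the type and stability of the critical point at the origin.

stable spiral

A = [[11,-25],[10,-19]]; det(A-λI) = λ^2 + 8λ + 41.
λ = -4 ± 5i: negative real part.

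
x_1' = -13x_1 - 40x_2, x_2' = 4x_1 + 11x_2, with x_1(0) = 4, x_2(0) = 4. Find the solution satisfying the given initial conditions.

Coefficient matrix A = [[-13, -40], [4, 11]].
Characteristic polynomial det(A - λI) = λ^2 + 2λ + 17 = 0.
Eigenvalues λ = -1 ± 4i (complex conjugate pair).
For λ=-1+4i: an eigenvector is (3,-1) - i(1,0) = (3 - i, -1).
A real fundamental pair from Re and Im of e^((-1+4i)t)v: X_1 = e^(-t)(cos(4t)·(3,-1) + sin(4t)·(1,0)), X_2 = e^(-t)(sin(4t)·(3,-1) - cos(4t)·(1,0)).
General solution: c_1X_1 + c_2X_2.
Applying x_1(0)=4, x_2(0)=4 gives c_1=-4, c_2=-16.

x_1(t) = -52e^(-t)sin(4t) + 4e^(-t)cos(4t), x_2(t) = 16e^(-t)sin(4t) + 4e^(-t)cos(4t)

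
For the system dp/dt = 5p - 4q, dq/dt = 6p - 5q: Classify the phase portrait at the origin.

A = [[5,-4],[6,-5]]; det(A-λI) = λ^2 - 1.
λ = -1, 1: opposite signs.

saddle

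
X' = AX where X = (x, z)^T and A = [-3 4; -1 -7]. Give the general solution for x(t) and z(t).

x(t) = 2K_1e^(-5t) + 2K_2te^(-5t) + K_2e^(-5t), z(t) = -K_1e^(-5t) - K_2te^(-5t)

Coefficient matrix A = [[-3, 4], [-1, -7]].
Characteristic polynomial det(A - λI) = λ^2 + 10λ + 25 = 0.
Single eigenvalue λ = -5 with algebraic multiplicity 2.
Eigenvector v = (2,-1); generalized eigenvector w with (A-λI)w=v is (1,0).
General solution: e^(-5t)[K_1·v + K_2·(t·v + w)].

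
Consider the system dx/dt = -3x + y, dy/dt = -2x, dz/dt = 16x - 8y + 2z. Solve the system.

x(t) = C_1e^(-t) - C_2e^(-2t), y(t) = 2C_1e^(-t) - C_2e^(-2t), z(t) = 2C_2e^(-2t) + C_3e^(2t)

Coefficient matrix A = [[-3, 1, 0], [-2, 0, 0], [16, -8, 2]].
det(A - λI) = 0 gives eigenvalues λ = -1, -2, 2.
For λ=-1: eigenvector (1,2,0).
For λ=-2: eigenvector (-1,-1,2).
For λ=2: eigenvector (0,0,1).
General solution: C_1e^(-t)(1,2,0) + C_2e^(-2t)(-1,-1,2) + C_3e^(2t)(0,0,1).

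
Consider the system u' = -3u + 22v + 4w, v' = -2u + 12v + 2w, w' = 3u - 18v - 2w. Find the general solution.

u(t) = K_1e^(t) + 2K_2e^(4t) - 2K_3e^(2t), v(t) = K_2e^(4t) - K_3e^(2t), w(t) = K_1e^(t) - 2K_2e^(4t) + 3K_3e^(2t)

Coefficient matrix A = [[-3, 22, 4], [-2, 12, 2], [3, -18, -2]].
det(A - λI) = 0 gives eigenvalues λ = 1, 4, 2.
For λ=1: eigenvector (1,0,1).
For λ=4: eigenvector (2,1,-2).
For λ=2: eigenvector (-2,-1,3).
General solution: K_1e^(t)(1,0,1) + K_2e^(4t)(2,1,-2) + K_3e^(2t)(-2,-1,3).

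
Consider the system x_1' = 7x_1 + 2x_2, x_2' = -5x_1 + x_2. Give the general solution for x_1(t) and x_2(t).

x_1(t) = -C_1e^(4t)sin(t) - C_1e^(4t)cos(t) - C_2e^(4t)sin(t) + C_2e^(4t)cos(t), x_2(t) = 2C_1e^(4t)sin(t) + C_1e^(4t)cos(t) + C_2e^(4t)sin(t) - 2C_2e^(4t)cos(t)

Coefficient matrix A = [[7, 2], [-5, 1]].
Characteristic polynomial det(A - λI) = λ^2 - 8λ + 17 = 0.
Eigenvalues λ = 4 ± i (complex conjugate pair).
For λ=4+i: an eigenvector is (-1,1) - i(-1,2) = (-1 + i, 1 - 2i).
A real fundamental pair from Re and Im of e^((4+i)t)v: X_1 = e^(4t)(cos(t)·(-1,1) + sin(t)·(-1,2)), X_2 = e^(4t)(sin(t)·(-1,1) - cos(t)·(-1,2)).
General solution: C_1X_1 + C_2X_2.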